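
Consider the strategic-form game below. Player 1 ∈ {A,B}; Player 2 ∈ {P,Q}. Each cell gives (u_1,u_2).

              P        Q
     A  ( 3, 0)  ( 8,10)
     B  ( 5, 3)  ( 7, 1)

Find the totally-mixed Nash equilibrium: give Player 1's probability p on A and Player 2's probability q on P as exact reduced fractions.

P1 indiff ⇒ q·3+(1-q)·8 = q·5+(1-q)·7 ⇒ q(-2) = (1-q)(-1) ⇒ q = 1/3
P2 indiff ⇒ p·0+(1-p)·3 = p·10+(1-p)·1 ⇒ p(-10) = (1-p)(-2) ⇒ p = 1/6

(p,q) = (1/6, 1/3)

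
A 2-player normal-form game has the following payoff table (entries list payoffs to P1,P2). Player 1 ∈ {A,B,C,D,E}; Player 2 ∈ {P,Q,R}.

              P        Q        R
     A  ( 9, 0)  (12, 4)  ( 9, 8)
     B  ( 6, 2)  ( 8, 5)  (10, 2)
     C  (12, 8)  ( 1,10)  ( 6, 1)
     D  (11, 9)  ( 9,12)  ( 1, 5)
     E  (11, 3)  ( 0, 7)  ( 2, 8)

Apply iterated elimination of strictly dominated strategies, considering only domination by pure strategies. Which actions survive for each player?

P1 drop E (C beats it: P:12>11 Q:1>0 R:6>2)
P2 drop P (Q beats it: A:4>0 B:5>2 C:10>8 D:12>9)
P1 drop C (A beats it: Q:12>1 R:9>6)
P1 drop D (A beats it: Q:12>9 R:9>1)
P1→{A,B} P2→{Q,R}

Remaining: P1:{A,B} P2:{Q,R}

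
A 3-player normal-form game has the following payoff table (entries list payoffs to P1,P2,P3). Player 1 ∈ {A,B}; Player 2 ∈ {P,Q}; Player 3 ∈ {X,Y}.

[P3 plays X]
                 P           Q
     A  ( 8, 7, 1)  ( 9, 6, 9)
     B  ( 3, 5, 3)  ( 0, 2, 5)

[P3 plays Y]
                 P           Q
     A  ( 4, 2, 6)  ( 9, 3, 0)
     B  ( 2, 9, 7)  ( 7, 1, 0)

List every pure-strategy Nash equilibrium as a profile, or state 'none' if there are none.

(A,P,X): not NE [P3→Y gives 6>1]
(A,P,Y): not NE [P2→Q gives 3>2]
(A,Q,X): not NE [P2→P gives 7>6]
(A,Q,Y): not NE [P3→X gives 9>0]
(B,P,X): not NE [P1→A gives 8>3; P3→Y gives 7>3]
(B,P,Y): not NE [P1→A gives 4>2]
(B,Q,X): not NE [P1→A gives 9>0; P2→P gives 5>2]
(B,Q,Y): not NE [P1→A gives 9>7; P2→P gives 9>1; P3→X gives 5>0]

No pure NE.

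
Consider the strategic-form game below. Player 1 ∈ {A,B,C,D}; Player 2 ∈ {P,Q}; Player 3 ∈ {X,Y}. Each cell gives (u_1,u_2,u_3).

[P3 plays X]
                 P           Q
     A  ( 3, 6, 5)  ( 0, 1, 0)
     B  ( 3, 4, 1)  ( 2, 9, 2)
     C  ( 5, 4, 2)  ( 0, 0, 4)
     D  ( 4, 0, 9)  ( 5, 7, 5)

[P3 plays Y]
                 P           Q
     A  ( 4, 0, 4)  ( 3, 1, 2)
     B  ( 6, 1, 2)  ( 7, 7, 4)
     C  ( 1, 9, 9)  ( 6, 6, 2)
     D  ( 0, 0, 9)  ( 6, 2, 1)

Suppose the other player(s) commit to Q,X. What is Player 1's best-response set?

u_1(A vs Q,X) = 0
u_1(B vs Q,X) = 2
u_1(C vs Q,X) = 0
u_1(D vs Q,X) = 5
max payoff 5 at {D}

BR_1 = {D}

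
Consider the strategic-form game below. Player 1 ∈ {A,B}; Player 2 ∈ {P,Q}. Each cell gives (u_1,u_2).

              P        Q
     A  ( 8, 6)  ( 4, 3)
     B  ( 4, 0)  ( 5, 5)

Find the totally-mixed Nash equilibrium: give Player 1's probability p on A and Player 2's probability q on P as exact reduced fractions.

p=5/8, q=1/5

P1 indiff ⇒ q·8+(1-q)·4 = q·4+(1-q)·5 ⇒ q(4) = (1-q)(1) ⇒ q = 1/5
P2 indiff ⇒ p·6+(1-p)·0 = p·3+(1-p)·5 ⇒ p(3) = (1-p)(5) ⇒ p = 5/8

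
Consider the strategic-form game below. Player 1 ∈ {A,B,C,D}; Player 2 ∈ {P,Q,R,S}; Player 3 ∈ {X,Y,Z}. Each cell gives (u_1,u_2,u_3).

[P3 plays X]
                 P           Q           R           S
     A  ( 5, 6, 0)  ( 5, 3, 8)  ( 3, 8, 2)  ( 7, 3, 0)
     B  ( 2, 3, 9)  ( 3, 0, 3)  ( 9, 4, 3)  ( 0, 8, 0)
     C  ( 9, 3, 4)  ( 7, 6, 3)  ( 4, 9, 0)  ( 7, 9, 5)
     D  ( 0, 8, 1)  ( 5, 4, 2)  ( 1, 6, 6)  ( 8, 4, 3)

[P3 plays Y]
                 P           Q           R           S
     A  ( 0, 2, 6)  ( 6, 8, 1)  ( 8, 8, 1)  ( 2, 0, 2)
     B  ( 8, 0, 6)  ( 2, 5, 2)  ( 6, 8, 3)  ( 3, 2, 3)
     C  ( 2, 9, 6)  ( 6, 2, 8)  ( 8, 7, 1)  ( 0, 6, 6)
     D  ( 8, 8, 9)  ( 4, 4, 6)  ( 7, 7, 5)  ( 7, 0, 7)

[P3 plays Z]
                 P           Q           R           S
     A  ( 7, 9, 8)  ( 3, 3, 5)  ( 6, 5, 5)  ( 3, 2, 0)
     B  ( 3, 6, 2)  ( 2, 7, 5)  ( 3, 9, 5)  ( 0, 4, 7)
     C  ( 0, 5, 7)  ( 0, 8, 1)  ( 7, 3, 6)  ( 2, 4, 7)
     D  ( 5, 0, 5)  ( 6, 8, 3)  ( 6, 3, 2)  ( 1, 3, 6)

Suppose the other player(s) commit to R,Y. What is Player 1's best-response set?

P1 best: {A,C}

u_1(A vs R,Y) = 8
u_1(B vs R,Y) = 6
u_1(C vs R,Y) = 8
u_1(D vs R,Y) = 7
max payoff 8 at {A,C}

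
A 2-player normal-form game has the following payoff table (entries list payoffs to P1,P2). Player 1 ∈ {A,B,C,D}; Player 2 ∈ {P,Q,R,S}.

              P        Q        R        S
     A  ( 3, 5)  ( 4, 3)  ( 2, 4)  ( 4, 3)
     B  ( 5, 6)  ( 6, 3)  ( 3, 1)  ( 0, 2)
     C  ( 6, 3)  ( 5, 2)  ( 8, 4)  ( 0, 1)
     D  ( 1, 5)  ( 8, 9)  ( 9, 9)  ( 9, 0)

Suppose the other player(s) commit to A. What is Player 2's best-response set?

u_2(P vs A) = 5
u_2(Q vs A) = 3
u_2(R vs A) = 4
u_2(S vs A) = 3
max payoff 5 at {P}

BR_2 = {P}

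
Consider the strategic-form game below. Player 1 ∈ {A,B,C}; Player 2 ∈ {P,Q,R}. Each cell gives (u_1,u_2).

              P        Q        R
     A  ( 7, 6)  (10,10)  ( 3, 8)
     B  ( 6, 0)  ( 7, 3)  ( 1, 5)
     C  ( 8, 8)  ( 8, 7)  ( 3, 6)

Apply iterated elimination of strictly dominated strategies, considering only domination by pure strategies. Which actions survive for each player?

Survivors P1:{A,C} P2:{P,Q}

P1 drop B (A beats it: P:7>6 Q:10>7 R:3>1)
P2 drop R (Q beats it: A:10>8 C:7>6)
P1→{A,C} P2→{P,Q}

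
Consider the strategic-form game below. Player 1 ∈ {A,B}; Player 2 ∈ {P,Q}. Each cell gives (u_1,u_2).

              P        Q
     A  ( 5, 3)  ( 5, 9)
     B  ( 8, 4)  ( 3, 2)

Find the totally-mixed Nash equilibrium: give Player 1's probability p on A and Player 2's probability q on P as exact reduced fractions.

P1 mixes 1/4 on A; P2 mixes 2/5 on P

P1 indiff ⇒ q·5+(1-q)·5 = q·8+(1-q)·3 ⇒ q(-3) = (1-q)(-2) ⇒ q = 2/5
P2 indiff ⇒ p·3+(1-p)·4 = p·9+(1-p)·2 ⇒ p(-6) = (1-p)(-2) ⇒ p = 1/4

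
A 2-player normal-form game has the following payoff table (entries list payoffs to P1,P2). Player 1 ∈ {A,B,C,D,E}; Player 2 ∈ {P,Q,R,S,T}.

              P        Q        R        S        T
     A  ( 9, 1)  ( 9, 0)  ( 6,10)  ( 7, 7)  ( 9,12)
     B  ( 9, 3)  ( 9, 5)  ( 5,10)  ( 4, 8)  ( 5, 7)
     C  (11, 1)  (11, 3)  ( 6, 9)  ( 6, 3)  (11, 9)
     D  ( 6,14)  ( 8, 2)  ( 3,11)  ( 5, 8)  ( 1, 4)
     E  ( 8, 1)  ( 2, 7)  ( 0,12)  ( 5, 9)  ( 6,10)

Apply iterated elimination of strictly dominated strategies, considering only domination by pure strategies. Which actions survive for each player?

Remaining: P1:{A,C} P2:{R,T}

P1 drop B (C beats it: P:11>9 Q:11>9 R:6>5 S:6>4 T:11>5)
P1 drop D (A beats it: P:9>6 Q:9>8 R:6>3 S:7>5 T:9>1)
P1 drop E (A beats it: P:9>8 Q:9>2 R:6>0 S:7>5 T:9>6)
P2 drop P (R beats it: A:10>1 C:9>1)
P2 drop Q (R beats it: A:10>0 C:9>3)
P2 drop S (R beats it: A:10>7 C:9>3)
P1→{A,C} P2→{R,T}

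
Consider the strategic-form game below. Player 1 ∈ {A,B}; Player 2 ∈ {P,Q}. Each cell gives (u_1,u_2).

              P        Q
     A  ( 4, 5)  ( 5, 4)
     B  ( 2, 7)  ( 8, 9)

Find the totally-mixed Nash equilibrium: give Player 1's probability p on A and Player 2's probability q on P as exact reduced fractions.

P1 mixes 2/3 on A; P2 mixes 3/5 on P

P1 indiff ⇒ q·4+(1-q)·5 = q·2+(1-q)·8 ⇒ q(2) = (1-q)(3) ⇒ q = 3/5
P2 indiff ⇒ p·5+(1-p)·7 = p·4+(1-p)·9 ⇒ p(1) = (1-p)(2) ⇒ p = 2/3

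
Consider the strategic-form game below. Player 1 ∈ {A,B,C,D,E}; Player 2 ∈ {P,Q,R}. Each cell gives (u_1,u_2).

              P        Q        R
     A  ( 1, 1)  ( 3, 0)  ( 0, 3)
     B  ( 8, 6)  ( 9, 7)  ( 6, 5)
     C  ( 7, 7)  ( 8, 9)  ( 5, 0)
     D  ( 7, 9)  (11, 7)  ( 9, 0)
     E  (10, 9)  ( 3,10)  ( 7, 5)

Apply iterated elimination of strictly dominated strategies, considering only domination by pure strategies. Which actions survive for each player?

Remaining: P1:{B,D,E} P2:{P,Q}

P1 drop A (B beats it: P:8>1 Q:9>3 R:6>0)
P1 drop C (B beats it: P:8>7 Q:9>8 R:6>5)
P2 drop R (P beats it: B:6>5 D:9>0 E:9>5)
P1→{B,D,E} P2→{P,Q}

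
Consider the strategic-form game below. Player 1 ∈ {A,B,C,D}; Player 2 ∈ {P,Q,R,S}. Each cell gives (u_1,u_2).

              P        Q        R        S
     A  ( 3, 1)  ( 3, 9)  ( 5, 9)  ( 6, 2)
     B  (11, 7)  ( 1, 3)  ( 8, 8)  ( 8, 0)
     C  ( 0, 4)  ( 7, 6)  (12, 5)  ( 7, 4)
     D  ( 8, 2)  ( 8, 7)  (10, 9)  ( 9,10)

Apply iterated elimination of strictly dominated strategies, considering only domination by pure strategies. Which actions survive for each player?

Remaining: P1:{C,D} P2:{Q,R,S}

P1 drop A (D beats it: P:8>3 Q:8>3 R:10>5 S:9>6)
P2 drop P (R beats it: B:8>7 C:5>4 D:9>2)
P1 drop B (D beats it: Q:8>1 R:10>8 S:9>8)
P1→{C,D} P2→{Q,R,S}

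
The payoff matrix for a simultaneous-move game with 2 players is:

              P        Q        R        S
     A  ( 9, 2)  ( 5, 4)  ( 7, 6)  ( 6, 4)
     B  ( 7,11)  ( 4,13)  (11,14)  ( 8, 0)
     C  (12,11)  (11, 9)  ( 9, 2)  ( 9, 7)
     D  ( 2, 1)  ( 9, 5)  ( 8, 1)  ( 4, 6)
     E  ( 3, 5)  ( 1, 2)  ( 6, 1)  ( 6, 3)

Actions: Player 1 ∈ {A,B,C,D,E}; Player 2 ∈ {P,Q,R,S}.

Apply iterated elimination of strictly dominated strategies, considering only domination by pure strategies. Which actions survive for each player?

P1 drop A (C beats it: P:12>9 Q:11>5 R:9>7 S:9>6)
P1 drop D (C beats it: P:12>2 Q:11>9 R:9>8 S:9>4)
P1 drop E (B beats it: P:7>3 Q:4>1 R:11>6 S:8>6)
P2 drop S (P beats it: B:11>0 C:11>7)
P1→{B,C} P2→{P,Q,R}

Survivors P1:{B,C} P2:{P,Q,R}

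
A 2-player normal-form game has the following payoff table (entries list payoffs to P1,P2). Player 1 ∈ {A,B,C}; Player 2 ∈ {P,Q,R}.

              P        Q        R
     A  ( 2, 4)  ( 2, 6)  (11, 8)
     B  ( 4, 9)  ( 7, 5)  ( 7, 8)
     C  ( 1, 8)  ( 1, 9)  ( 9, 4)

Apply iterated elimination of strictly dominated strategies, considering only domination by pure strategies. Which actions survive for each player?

IESDS → P1:{A,B} P2:{P,R}

P1 drop C (A beats it: P:2>1 Q:2>1 R:11>9)
P2 drop Q (R beats it: A:8>6 B:8>5)
P1→{A,B} P2→{P,R}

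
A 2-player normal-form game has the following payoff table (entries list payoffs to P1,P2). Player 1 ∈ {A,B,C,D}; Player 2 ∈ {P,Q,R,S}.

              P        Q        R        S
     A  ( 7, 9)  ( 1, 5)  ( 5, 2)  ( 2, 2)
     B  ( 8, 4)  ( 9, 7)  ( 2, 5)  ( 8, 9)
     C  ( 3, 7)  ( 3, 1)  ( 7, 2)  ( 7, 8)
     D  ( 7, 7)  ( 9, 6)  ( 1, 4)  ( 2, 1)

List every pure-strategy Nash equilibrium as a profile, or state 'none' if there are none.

PSNE = {(B,S)}

(A,P): not NE [P1→B gives 8>7]
(A,Q): not NE [P1→D gives 9>1; P2→P gives 9>5]
(A,R): not NE [P1→C gives 7>5; P2→P gives 9>2]
(A,S): not NE [P1→B gives 8>2; P2→P gives 9>2]
(B,P): not NE [P2→S gives 9>4]
(B,Q): not NE [P2→S gives 9>7]
(B,R): not NE [P1→C gives 7>2; P2→S gives 9>5]
(B,S): NE
(C,P): not NE [P1→B gives 8>3; P2→S gives 8>7]
(C,Q): not NE [P1→D gives 9>3; P2→S gives 8>1]
(C,R): not NE [P2→S gives 8>2]
(C,S): not NE [P1→B gives 8>7]
(D,P): not NE [P1→B gives 8>7]
(D,Q): not NE [P2→P gives 7>6]
(D,R): not NE [P1→C gives 7>1; P2→P gives 7>4]
(D,S): not NE [P1→B gives 8>2; P2→P gives 7>1]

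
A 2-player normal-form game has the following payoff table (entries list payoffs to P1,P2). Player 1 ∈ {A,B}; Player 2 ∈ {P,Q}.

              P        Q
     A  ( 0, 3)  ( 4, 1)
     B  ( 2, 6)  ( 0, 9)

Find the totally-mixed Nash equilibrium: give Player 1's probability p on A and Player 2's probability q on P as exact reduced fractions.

p=3/5, q=2/3

P1 indiff ⇒ q·0+(1-q)·4 = q·2+(1-q)·0 ⇒ q(-2) = (1-q)(-4) ⇒ q = 2/3
P2 indiff ⇒ p·3+(1-p)·6 = p·1+(1-p)·9 ⇒ p(2) = (1-p)(3) ⇒ p = 3/5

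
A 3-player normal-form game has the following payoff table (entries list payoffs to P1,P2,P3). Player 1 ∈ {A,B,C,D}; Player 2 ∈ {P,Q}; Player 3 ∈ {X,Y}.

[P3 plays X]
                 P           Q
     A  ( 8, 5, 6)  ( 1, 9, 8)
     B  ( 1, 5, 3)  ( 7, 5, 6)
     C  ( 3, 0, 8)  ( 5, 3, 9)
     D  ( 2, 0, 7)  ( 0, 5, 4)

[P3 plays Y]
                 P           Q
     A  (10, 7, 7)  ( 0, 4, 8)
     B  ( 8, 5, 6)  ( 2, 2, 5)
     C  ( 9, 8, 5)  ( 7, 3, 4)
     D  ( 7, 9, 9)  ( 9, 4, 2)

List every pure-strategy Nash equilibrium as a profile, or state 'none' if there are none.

(A,P,X): not NE [P2→Q gives 9>5; P3→Y gives 7>6]
(A,P,Y): NE
(A,Q,X): not NE [P1→B gives 7>1]
(A,Q,Y): not NE [P1→D gives 9>0; P2→P gives 7>4]
(B,P,X): not NE [P1→A gives 8>1; P3→Y gives 6>3]
(B,P,Y): not NE [P1→A gives 10>8]
(B,Q,X): NE
(B,Q,Y): not NE [P1→D gives 9>2; P2→P gives 5>2; P3→X gives 6>5]
(C,P,X): not NE [P1→A gives 8>3; P2→Q gives 3>0]
(C,P,Y): not NE [P1→A gives 10>9; P3→X gives 8>5]
(C,Q,X): not NE [P1→B gives 7>5]
(C,Q,Y): not NE [P1→D gives 9>7; P2→P gives 8>3; P3→X gives 9>4]
(D,P,X): not NE [P1→A gives 8>2; P2→Q gives 5>0; P3→Y gives 9>7]
(D,P,Y): not NE [P1→A gives 10>7]
(D,Q,X): not NE [P1→B gives 7>0]
(D,Q,Y): not NE [P2→P gives 9>4; P3→X gives 4>2]

NE set: (A,P,Y), (B,Q,X)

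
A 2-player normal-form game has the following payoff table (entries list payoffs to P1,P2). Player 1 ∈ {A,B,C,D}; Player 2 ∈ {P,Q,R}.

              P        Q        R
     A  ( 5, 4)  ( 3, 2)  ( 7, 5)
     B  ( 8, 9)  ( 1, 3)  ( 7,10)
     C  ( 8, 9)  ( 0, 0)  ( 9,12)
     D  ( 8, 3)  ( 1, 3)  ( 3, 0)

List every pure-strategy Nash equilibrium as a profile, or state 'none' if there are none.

NE set: (C,R), (D,P)

(A,P): not NE [P1→D gives 8>5; P2→R gives 5>4]
(A,Q): not NE [P2→R gives 5>2]
(A,R): not NE [P1→C gives 9>7]
(B,P): not NE [P2→R gives 10>9]
(B,Q): not NE [P1→A gives 3>1; P2→R gives 10>3]
(B,R): not NE [P1→C gives 9>7]
(C,P): not NE [P2→R gives 12>9]
(C,Q): not NE [P1→A gives 3>0; P2→R gives 12>0]
(C,R): NE
(D,P): NE
(D,Q): not NE [P1→A gives 3>1]
(D,R): not NE [P1→C gives 9>3; P2→Q gives 3>0]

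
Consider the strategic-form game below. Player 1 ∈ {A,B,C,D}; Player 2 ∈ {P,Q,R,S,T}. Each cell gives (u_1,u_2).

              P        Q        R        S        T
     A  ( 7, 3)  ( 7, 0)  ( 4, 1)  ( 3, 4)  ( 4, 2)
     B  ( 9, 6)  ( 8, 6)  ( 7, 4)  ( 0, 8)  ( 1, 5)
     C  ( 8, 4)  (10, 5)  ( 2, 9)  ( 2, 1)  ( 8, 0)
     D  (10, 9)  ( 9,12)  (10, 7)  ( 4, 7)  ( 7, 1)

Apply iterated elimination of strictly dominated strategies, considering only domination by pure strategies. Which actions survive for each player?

P1 drop A (D beats it: P:10>7 Q:9>7 R:10>4 S:4>3 T:7>4)
P1 drop B (D beats it: P:10>9 Q:9>8 R:10>7 S:4>0 T:7>1)
P2 drop P (Q beats it: C:5>4 D:12>9)
P2 drop S (Q beats it: C:5>1 D:12>7)
P2 drop T (Q beats it: C:5>0 D:12>1)
P1→{C,D} P2→{Q,R}

IESDS → P1:{C,D} P2:{Q,R}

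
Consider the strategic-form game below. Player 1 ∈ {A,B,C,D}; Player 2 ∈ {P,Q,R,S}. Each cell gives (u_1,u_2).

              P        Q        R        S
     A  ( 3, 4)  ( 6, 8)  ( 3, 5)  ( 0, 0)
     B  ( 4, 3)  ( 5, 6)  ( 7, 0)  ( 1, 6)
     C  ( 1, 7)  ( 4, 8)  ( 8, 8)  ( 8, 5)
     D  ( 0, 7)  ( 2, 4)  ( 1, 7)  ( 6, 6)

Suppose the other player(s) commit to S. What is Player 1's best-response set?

BR_1 = {C}

u_1(A vs S) = 0
u_1(B vs S) = 1
u_1(C vs S) = 8
u_1(D vs S) = 6
max payoff 8 at {C}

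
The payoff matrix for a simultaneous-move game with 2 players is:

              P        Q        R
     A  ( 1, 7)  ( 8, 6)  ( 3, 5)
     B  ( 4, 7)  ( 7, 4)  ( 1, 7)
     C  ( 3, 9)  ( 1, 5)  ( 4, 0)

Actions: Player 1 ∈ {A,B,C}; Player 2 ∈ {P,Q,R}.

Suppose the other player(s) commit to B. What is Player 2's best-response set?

u_2(P vs B) = 7
u_2(Q vs B) = 4
u_2(R vs B) = 7
max payoff 7 at {P,R}

BR_2 = {P,R}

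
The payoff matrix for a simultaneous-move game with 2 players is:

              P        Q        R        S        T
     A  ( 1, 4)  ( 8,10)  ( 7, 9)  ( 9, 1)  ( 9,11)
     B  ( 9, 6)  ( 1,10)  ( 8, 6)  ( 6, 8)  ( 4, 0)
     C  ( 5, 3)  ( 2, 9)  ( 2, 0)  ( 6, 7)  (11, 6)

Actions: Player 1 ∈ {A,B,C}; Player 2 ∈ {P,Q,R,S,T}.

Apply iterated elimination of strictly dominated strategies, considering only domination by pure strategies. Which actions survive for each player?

P2 drop P (Q beats it: A:10>4 B:10>6 C:9>3)
P2 drop R (Q beats it: A:10>9 B:10>6 C:9>0)
P1 drop B (A beats it: Q:8>1 S:9>6 T:9>4)
P2 drop S (Q beats it: A:10>1 C:9>7)
P1→{A,C} P2→{Q,T}

Survivors P1:{A,C} P2:{Q,T}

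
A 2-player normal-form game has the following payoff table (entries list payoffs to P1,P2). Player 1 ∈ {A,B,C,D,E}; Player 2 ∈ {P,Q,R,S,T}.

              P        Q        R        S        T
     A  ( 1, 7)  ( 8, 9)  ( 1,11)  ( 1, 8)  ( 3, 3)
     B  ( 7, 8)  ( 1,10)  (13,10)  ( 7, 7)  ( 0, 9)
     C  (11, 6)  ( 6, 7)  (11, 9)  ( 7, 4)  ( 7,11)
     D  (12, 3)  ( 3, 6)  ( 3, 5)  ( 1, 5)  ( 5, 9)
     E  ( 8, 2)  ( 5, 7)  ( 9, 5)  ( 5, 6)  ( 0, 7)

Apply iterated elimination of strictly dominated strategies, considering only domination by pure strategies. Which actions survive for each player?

P1 drop E (C beats it: P:11>8 Q:6>5 R:11>9 S:7>5 T:7>0)
P2 drop P (Q beats it: A:9>7 B:10>8 C:7>6 D:6>3)
P1 drop D (C beats it: Q:6>3 R:11>3 S:7>1 T:7>5)
P2 drop S (Q beats it: A:9>8 B:10>7 C:7>4)
P1→{A,B,C} P2→{Q,R,T}

Survivors P1:{A,B,C} P2:{Q,R,T}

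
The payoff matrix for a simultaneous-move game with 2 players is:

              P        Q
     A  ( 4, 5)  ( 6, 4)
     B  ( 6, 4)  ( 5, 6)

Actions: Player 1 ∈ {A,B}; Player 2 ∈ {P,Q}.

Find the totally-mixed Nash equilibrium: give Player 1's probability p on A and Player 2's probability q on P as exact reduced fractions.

p=2/3, q=1/3

P1 indiff ⇒ q·4+(1-q)·6 = q·6+(1-q)·5 ⇒ q(-2) = (1-q)(-1) ⇒ q = 1/3
P2 indiff ⇒ p·5+(1-p)·4 = p·4+(1-p)·6 ⇒ p(1) = (1-p)(2) ⇒ p = 2/3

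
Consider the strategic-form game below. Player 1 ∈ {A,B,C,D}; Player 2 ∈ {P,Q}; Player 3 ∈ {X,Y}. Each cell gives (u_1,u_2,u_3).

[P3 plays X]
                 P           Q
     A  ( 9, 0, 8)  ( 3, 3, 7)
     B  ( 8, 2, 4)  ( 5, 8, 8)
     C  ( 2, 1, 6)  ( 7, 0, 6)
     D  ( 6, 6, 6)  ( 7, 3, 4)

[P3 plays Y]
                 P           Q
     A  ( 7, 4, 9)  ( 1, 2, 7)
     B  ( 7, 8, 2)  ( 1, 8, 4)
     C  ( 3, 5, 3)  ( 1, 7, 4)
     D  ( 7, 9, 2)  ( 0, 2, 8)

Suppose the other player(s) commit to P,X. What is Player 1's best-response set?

argmax u_1 = {A}

u_1(A vs P,X) = 9
u_1(B vs P,X) = 8
u_1(C vs P,X) = 2
u_1(D vs P,X) = 6
max payoff 9 at {A}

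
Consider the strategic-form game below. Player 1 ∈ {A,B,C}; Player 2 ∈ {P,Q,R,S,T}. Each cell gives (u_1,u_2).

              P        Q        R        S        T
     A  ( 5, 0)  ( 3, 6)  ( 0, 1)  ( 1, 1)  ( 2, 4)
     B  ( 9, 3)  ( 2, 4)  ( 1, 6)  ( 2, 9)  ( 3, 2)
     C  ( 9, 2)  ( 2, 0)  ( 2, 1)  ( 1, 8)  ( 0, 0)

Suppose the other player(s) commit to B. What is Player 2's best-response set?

P2 best: {S}

u_2(P vs B) = 3
u_2(Q vs B) = 4
u_2(R vs B) = 6
u_2(S vs B) = 9
u_2(T vs B) = 2
max payoff 9 at {S}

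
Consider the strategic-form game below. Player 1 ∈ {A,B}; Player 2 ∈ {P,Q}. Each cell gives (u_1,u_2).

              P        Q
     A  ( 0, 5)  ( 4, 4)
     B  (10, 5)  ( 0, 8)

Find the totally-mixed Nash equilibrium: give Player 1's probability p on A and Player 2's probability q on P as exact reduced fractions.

P1 indiff ⇒ q·0+(1-q)·4 = q·10+(1-q)·0 ⇒ q(-10) = (1-q)(-4) ⇒ q = 2/7
P2 indiff ⇒ p·5+(1-p)·5 = p·4+(1-p)·8 ⇒ p(1) = (1-p)(3) ⇒ p = 3/4

(p,q) = (3/4, 2/7)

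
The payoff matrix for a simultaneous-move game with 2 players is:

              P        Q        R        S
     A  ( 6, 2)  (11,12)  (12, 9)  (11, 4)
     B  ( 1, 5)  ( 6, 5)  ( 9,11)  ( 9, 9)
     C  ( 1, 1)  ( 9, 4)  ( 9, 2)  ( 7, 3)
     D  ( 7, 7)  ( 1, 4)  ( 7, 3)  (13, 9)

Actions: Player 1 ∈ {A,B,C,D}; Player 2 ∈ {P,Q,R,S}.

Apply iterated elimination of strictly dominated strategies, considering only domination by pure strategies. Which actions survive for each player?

P1 drop B (A beats it: P:6>1 Q:11>6 R:12>9 S:11>9)
P1 drop C (A beats it: P:6>1 Q:11>9 R:12>9 S:11>7)
P2 drop P (S beats it: A:4>2 D:9>7)
P2 drop R (Q beats it: A:12>9 D:4>3)
P1→{A,D} P2→{Q,S}

IESDS → P1:{A,D} P2:{Q,S}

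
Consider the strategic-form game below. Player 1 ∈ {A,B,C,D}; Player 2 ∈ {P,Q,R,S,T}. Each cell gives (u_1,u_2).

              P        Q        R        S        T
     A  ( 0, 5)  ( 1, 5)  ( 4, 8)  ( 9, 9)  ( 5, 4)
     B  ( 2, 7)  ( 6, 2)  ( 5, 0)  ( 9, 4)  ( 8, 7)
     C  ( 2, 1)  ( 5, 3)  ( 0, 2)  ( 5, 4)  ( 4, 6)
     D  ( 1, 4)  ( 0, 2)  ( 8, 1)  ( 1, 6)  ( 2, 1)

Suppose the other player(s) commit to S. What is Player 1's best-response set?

BR_1 = {A,B}

u_1(A vs S) = 9
u_1(B vs S) = 9
u_1(C vs S) = 5
u_1(D vs S) = 1
max payoff 9 at {A,B}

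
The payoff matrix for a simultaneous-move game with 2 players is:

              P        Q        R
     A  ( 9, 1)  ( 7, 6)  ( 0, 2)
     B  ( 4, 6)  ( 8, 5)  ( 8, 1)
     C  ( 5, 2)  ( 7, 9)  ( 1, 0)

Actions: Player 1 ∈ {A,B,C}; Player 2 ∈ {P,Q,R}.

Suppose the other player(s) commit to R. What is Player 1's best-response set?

u_1(A vs R) = 0
u_1(B vs R) = 8
u_1(C vs R) = 1
max payoff 8 at {B}

P1 best: {B}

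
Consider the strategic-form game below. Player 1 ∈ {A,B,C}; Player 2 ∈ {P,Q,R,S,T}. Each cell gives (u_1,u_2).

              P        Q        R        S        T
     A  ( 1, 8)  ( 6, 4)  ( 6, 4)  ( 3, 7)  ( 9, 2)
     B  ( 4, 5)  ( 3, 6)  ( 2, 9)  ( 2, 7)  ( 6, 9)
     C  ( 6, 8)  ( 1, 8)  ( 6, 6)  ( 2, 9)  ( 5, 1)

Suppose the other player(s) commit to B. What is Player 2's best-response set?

u_2(P vs B) = 5
u_2(Q vs B) = 6
u_2(R vs B) = 9
u_2(S vs B) = 7
u_2(T vs B) = 9
max payoff 9 at {R,T}

P2 best: {R,T}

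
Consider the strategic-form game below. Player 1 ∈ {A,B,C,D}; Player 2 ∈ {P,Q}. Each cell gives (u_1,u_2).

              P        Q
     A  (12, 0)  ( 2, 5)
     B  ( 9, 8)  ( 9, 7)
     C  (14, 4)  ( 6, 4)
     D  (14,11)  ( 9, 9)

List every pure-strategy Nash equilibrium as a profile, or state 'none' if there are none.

(A,P): not NE [P1→D gives 14>12; P2→Q gives 5>0]
(A,Q): not NE [P1→D gives 9>2]
(B,P): not NE [P1→D gives 14>9]
(B,Q): not NE [P2→P gives 8>7]
(C,P): NE
(C,Q): not NE [P1→D gives 9>6]
(D,P): NE
(D,Q): not NE [P2→P gives 11>9]

Nash profiles: (C,P), (D,P)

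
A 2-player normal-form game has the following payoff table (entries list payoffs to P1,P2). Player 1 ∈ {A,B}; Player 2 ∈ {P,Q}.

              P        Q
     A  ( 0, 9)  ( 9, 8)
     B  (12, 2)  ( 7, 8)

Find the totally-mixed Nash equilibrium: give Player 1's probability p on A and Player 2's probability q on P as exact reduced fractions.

P1 mixes 6/7 on A; P2 mixes 1/7 on P

P1 indiff ⇒ q·0+(1-q)·9 = q·12+(1-q)·7 ⇒ q(-12) = (1-q)(-2) ⇒ q = 1/7
P2 indiff ⇒ p·9+(1-p)·2 = p·8+(1-p)·8 ⇒ p(1) = (1-p)(6) ⇒ p = 6/7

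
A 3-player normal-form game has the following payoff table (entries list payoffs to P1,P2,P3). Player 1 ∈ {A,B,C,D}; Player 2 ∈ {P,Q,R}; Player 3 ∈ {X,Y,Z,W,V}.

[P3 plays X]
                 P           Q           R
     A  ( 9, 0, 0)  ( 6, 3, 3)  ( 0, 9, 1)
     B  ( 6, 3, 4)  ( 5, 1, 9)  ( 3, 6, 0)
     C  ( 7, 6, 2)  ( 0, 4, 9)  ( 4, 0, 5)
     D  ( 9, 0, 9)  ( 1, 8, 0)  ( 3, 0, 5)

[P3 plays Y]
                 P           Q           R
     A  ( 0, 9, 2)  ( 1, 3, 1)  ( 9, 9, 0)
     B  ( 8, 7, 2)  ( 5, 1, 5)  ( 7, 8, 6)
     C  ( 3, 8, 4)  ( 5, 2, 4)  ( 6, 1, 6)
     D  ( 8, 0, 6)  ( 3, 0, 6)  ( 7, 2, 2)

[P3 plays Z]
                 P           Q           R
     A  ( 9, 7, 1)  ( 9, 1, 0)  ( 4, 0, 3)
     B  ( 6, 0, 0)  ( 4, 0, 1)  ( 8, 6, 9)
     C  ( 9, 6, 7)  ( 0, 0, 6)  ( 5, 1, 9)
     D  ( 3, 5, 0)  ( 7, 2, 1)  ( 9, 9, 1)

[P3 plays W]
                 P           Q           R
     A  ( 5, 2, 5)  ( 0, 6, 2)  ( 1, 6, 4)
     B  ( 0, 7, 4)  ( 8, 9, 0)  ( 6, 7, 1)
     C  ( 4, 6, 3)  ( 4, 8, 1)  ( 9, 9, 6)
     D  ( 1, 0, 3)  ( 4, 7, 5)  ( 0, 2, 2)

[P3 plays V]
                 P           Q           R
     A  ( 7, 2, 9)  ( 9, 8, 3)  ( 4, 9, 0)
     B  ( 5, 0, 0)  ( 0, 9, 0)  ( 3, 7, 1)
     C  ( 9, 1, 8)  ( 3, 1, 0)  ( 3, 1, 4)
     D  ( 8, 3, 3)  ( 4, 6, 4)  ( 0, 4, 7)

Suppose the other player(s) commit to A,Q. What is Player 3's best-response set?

u_3(X vs A,Q) = 3
u_3(Y vs A,Q) = 1
u_3(Z vs A,Q) = 0
u_3(W vs A,Q) = 2
u_3(V vs A,Q) = 3
max payoff 3 at {X,V}

P3 best: {X,V}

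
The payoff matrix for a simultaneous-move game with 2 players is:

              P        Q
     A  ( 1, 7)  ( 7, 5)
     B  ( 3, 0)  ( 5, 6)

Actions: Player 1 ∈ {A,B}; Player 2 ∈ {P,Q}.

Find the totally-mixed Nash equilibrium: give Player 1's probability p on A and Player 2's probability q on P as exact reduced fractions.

p=3/4, q=1/2

P1 indiff ⇒ q·1+(1-q)·7 = q·3+(1-q)·5 ⇒ q(-2) = (1-q)(-2) ⇒ q = 1/2
P2 indiff ⇒ p·7+(1-p)·0 = p·5+(1-p)·6 ⇒ p(2) = (1-p)(6) ⇒ p = 3/4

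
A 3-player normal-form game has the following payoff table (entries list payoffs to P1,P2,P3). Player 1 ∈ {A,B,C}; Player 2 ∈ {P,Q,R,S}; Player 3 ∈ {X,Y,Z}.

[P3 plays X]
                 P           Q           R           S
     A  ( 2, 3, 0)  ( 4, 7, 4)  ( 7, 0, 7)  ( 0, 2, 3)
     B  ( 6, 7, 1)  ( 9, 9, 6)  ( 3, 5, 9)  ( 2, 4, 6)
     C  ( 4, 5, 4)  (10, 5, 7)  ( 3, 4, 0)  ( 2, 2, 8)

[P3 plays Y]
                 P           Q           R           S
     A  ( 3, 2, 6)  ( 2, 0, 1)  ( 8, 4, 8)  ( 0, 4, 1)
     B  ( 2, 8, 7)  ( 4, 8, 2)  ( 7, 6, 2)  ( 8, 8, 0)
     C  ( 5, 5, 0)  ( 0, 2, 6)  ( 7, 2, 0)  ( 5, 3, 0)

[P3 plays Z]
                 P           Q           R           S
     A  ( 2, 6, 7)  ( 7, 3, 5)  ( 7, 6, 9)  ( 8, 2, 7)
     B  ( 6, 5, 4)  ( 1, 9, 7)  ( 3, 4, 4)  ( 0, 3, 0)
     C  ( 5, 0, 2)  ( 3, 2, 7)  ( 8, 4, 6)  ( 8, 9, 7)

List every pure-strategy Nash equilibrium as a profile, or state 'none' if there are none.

(A,P,X): not NE [P1→B gives 6>2; P2→Q gives 7>3; P3→Z gives 7>0]
(A,P,Y): not NE [P1→C gives 5>3; P2→S gives 4>2; P3→Z gives 7>6]
(A,P,Z): not NE [P1→B gives 6>2]
(A,Q,X): not NE [P1→C gives 10>4; P3→Z gives 5>4]
(A,Q,Y): not NE [P1→B gives 4>2; P2→S gives 4>0; P3→Z gives 5>1]
(A,Q,Z): not NE [P2→R gives 6>3]
(A,R,X): not NE [P2→Q gives 7>0; P3→Z gives 9>7]
(A,R,Y): not NE [P3→Z gives 9>8]
(A,R,Z): not NE [P1→C gives 8>7]
(A,S,X): not NE [P1→C gives 2>0; P2→Q gives 7>2; P3→Z gives 7>3]
(A,S,Y): not NE [P1→B gives 8>0; P3→Z gives 7>1]
(A,S,Z): not NE [P2→R gives 6>2]
(B,P,X): not NE [P2→Q gives 9>7; P3→Y gives 7>1]
(B,P,Y): not NE [P1→C gives 5>2]
(B,P,Z): not NE [P2→Q gives 9>5; P3→Y gives 7>4]
(B,Q,X): not NE [P1→C gives 10>9; P3→Z gives 7>6]
(B,Q,Y): not NE [P3→Z gives 7>2]
(B,Q,Z): not NE [P1→A gives 7>1]
(B,R,X): not NE [P1→A gives 7>3; P2→Q gives 9>5]
(B,R,Y): not NE [P1→A gives 8>7; P2→S gives 8>6; P3→X gives 9>2]
(B,R,Z): not NE [P1→C gives 8>3; P2→Q gives 9>4; P3→X gives 9>4]
(B,S,X): not NE [P2→Q gives 9>4]
(B,S,Y): not NE [P3→X gives 6>0]
(B,S,Z): not NE [P1→C gives 8>0; P2→Q gives 9>3; P3→X gives 6>0]
(C,P,X): not NE [P1→B gives 6>4]
(C,P,Y): not NE [P3→X gives 4>0]
(C,P,Z): not NE [P1→B gives 6>5; P2→S gives 9>0; P3→X gives 4>2]
(C,Q,X): NE
(C,Q,Y): not NE [P1→B gives 4>0; P2→P gives 5>2; P3→Z gives 7>6]
(C,Q,Z): not NE [P1→A gives 7>3; P2→S gives 9>2]
(C,R,X): not NE [P1→A gives 7>3; P2→Q gives 5>4; P3→Z gives 6>0]
(C,R,Y): not NE [P1→A gives 8>7; P2→P gives 5>2; P3→Z gives 6>0]
(C,R,Z): not NE [P2→S gives 9>4]
(C,S,X): not NE [P2→Q gives 5>2]
(C,S,Y): not NE [P1→B gives 8>5; P2→P gives 5>3; P3→X gives 8>0]
(C,S,Z): not NE [P3→X gives 8>7]

NE set: (C,Q,X)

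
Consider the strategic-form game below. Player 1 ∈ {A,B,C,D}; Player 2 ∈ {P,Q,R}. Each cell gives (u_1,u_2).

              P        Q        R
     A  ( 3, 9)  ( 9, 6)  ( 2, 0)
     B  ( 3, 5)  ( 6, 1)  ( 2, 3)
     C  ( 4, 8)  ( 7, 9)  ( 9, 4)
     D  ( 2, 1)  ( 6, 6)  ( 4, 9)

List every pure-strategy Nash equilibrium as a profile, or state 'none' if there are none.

(A,P): not NE [P1→C gives 4>3]
(A,Q): not NE [P2→P gives 9>6]
(A,R): not NE [P1→C gives 9>2; P2→P gives 9>0]
(B,P): not NE [P1→C gives 4>3]
(B,Q): not NE [P1→A gives 9>6; P2→P gives 5>1]
(B,R): not NE [P1→C gives 9>2; P2→P gives 5>3]
(C,P): not NE [P2→Q gives 9>8]
(C,Q): not NE [P1→A gives 9>7]
(C,R): not NE [P2→Q gives 9>4]
(D,P): not NE [P1→C gives 4>2; P2→R gives 9>1]
(D,Q): not NE [P1→A gives 9>6; P2→R gives 9>6]
(D,R): not NE [P1→C gives 9>4]

PSNE: ∅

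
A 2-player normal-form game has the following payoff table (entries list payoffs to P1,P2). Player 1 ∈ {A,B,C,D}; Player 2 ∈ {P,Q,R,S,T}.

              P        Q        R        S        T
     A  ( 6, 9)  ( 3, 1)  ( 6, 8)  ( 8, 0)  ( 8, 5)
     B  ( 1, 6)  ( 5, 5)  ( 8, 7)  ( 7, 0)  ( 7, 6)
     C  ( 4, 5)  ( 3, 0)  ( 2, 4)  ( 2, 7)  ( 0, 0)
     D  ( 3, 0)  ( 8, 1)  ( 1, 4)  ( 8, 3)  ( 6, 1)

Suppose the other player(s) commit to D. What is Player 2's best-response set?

P2 best: {R}

u_2(P vs D) = 0
u_2(Q vs D) = 1
u_2(R vs D) = 4
u_2(S vs D) = 3
u_2(T vs D) = 1
max payoff 4 at {R}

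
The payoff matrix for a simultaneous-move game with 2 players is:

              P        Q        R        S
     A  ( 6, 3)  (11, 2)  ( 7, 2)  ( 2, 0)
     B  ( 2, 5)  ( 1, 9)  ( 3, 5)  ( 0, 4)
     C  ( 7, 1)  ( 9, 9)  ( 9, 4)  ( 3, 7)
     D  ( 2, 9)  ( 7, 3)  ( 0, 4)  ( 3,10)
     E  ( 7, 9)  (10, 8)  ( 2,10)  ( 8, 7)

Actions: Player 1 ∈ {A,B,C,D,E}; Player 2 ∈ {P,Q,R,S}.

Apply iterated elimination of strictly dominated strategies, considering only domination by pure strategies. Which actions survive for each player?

Survivors P1:{A,C,E} P2:{P,Q,R}

P1 drop B (A beats it: P:6>2 Q:11>1 R:7>3 S:2>0)
P1 drop D (E beats it: P:7>2 Q:10>7 R:2>0 S:8>3)
P2 drop S (Q beats it: A:2>0 C:9>7 E:8>7)
P1→{A,C,E} P2→{P,Q,R}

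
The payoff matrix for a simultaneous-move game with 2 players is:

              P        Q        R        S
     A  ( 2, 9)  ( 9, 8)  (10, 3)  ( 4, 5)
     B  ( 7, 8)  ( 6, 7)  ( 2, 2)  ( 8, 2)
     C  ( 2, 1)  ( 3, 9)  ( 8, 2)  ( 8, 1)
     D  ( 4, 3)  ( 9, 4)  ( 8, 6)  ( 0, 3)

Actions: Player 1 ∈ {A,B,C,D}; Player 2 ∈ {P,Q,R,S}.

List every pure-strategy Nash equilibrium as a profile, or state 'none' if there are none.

(A,P): not NE [P1→B gives 7>2]
(A,Q): not NE [P2→P gives 9>8]
(A,R): not NE [P2→P gives 9>3]
(A,S): not NE [P1→C gives 8>4; P2→P gives 9>5]
(B,P): NE
(B,Q): not NE [P1→D gives 9>6; P2→P gives 8>7]
(B,R): not NE [P1→A gives 10>2; P2→P gives 8>2]
(B,S): not NE [P2→P gives 8>2]
(C,P): not NE [P1→B gives 7>2; P2→Q gives 9>1]
(C,Q): not NE [P1→D gives 9>3]
(C,R): not NE [P1→A gives 10>8; P2→Q gives 9>2]
(C,S): not NE [P2→Q gives 9>1]
(D,P): not NE [P1→B gives 7>4; P2→R gives 6>3]
(D,Q): not NE [P2→R gives 6>4]
(D,R): not NE [P1→A gives 10>8]
(D,S): not NE [P1→C gives 8>0; P2→R gives 6>3]

PSNE = {(B,P)}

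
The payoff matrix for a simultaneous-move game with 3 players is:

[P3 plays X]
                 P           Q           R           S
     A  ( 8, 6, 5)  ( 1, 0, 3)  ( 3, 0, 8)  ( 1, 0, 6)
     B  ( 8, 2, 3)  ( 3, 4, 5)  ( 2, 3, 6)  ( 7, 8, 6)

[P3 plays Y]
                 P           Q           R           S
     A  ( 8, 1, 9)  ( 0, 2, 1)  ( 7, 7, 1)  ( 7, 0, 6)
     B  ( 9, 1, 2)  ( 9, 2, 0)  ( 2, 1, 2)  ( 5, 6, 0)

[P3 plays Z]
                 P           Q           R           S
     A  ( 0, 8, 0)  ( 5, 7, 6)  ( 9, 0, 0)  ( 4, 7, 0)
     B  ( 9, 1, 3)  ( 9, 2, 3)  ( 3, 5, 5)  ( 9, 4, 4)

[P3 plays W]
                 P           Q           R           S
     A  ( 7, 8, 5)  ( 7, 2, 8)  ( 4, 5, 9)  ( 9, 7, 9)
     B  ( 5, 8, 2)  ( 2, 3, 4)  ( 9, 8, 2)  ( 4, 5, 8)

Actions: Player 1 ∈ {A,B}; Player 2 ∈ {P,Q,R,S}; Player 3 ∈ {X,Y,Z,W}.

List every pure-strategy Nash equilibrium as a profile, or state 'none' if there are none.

(A,P,X): not NE [P3→Y gives 9>5]
(A,P,Y): not NE [P1→B gives 9>8; P2→R gives 7>1]
(A,P,Z): not NE [P1→B gives 9>0; P3→Y gives 9>0]
(A,P,W): not NE [P3→Y gives 9>5]
(A,Q,X): not NE [P1→B gives 3>1; P2→P gives 6>0; P3→W gives 8>3]
(A,Q,Y): not NE [P1→B gives 9>0; P2→R gives 7>2; P3→W gives 8>1]
(A,Q,Z): not NE [P1→B gives 9>5; P2→P gives 8>7; P3→W gives 8>6]
(A,Q,W): not NE [P2→P gives 8>2]
(A,R,X): not NE [P2→P gives 6>0; P3→W gives 9>8]
(A,R,Y): not NE [P3→W gives 9>1]
(A,R,Z): not NE [P2→P gives 8>0; P3→W gives 9>0]
(A,R,W): not NE [P1→B gives 9>4; P2→P gives 8>5]
(A,S,X): not NE [P1→B gives 7>1; P2→P gives 6>0; P3→W gives 9>6]
(A,S,Y): not NE [P2→R gives 7>0; P3→W gives 9>6]
(A,S,Z): not NE [P1→B gives 9>4; P2→P gives 8>7; P3→W gives 9>0]
(A,S,W): not NE [P2→P gives 8>7]
(B,P,X): not NE [P2→S gives 8>2]
(B,P,Y): not NE [P2→S gives 6>1; P3→Z gives 3>2]
(B,P,Z): not NE [P2→R gives 5>1]
(B,P,W): not NE [P1→A gives 7>5; P3→Z gives 3>2]
(B,Q,X): not NE [P2→S gives 8>4]
(B,Q,Y): not NE [P2→S gives 6>2; P3→X gives 5>0]
(B,Q,Z): not NE [P2→R gives 5>2; P3→X gives 5>3]
(B,Q,W): not NE [P1→A gives 7>2; P2→R gives 8>3; P3→X gives 5>4]
(B,R,X): not NE [P1→A gives 3>2; P2→S gives 8>3]
(B,R,Y): not NE [P1→A gives 7>2; P2→S gives 6>1; P3→X gives 6>2]
(B,R,Z): not NE [P1→A gives 9>3; P3→X gives 6>5]
(B,R,W): not NE [P3→X gives 6>2]
(B,S,X): not NE [P3→W gives 8>6]
(B,S,Y): not NE [P1→A gives 7>5; P3→W gives 8>0]
(B,S,Z): not NE [P2→R gives 5>4; P3→W gives 8>4]
(B,S,W): not NE [P1→A gives 9>4; P2→R gives 8>5]

No pure NE.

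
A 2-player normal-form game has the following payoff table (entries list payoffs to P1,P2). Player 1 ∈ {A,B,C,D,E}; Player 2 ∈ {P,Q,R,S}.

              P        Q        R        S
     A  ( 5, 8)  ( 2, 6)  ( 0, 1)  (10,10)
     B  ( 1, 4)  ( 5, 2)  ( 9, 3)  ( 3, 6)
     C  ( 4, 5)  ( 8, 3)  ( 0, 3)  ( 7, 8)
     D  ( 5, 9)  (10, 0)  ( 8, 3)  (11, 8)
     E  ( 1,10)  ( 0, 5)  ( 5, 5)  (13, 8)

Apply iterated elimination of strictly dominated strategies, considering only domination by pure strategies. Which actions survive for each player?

P1 drop C (D beats it: P:5>4 Q:10>8 R:8>0 S:11>7)
P2 drop Q (P beats it: A:8>6 B:4>2 D:9>0 E:10>5)
P2 drop R (P beats it: A:8>1 B:4>3 D:9>3 E:10>5)
P1 drop B (A beats it: P:5>1 S:10>3)
P1→{A,D,E} P2→{P,S}

Remaining: P1:{A,D,E} P2:{P,S}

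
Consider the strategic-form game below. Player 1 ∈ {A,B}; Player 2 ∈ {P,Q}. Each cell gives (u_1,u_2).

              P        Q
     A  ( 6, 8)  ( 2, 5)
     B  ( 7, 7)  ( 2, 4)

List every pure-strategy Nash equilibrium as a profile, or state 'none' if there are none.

NE set: (B,P)

(A,P): not NE [P1→B gives 7>6]
(A,Q): not NE [P2→P gives 8>5]
(B,P): NE
(B,Q): not NE [P2→P gives 7>4]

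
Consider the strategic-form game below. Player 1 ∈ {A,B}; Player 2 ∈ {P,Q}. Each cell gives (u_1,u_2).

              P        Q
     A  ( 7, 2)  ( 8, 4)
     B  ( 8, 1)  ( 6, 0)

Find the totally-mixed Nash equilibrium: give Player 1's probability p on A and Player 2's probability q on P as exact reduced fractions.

P1 indiff ⇒ q·7+(1-q)·8 = q·8+(1-q)·6 ⇒ q(-1) = (1-q)(-2) ⇒ q = 2/3
P2 indiff ⇒ p·2+(1-p)·1 = p·4+(1-p)·0 ⇒ p(-2) = (1-p)(-1) ⇒ p = 1/3

(p,q) = (1/3, 2/3)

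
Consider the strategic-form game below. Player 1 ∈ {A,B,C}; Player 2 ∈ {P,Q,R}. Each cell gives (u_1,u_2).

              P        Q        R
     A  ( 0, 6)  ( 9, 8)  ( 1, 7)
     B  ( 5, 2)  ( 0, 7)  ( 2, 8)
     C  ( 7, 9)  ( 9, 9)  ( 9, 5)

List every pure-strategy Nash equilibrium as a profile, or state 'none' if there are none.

(A,P): not NE [P1→C gives 7>0; P2→Q gives 8>6]
(A,Q): NE
(A,R): not NE [P1→C gives 9>1; P2→Q gives 8>7]
(B,P): not NE [P1→C gives 7>5; P2→R gives 8>2]
(B,Q): not NE [P1→C gives 9>0; P2→R gives 8>7]
(B,R): not NE [P1→C gives 9>2]
(C,P): NE
(C,Q): NE
(C,R): not NE [P2→Q gives 9>5]

NE set: (A,Q), (C,P), (C,Q)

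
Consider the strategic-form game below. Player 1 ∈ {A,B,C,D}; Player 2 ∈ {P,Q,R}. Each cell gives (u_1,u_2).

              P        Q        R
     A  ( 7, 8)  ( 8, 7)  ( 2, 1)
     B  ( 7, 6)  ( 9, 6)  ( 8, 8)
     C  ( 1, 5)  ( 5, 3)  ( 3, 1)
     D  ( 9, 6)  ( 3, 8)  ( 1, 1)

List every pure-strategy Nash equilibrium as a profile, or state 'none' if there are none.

(A,P): not NE [P1→D gives 9>7]
(A,Q): not NE [P1→B gives 9>8; P2→P gives 8>7]
(A,R): not NE [P1→B gives 8>2; P2→P gives 8>1]
(B,P): not NE [P1→D gives 9>7; P2→R gives 8>6]
(B,Q): not NE [P2→R gives 8>6]
(B,R): NE
(C,P): not NE [P1→D gives 9>1]
(C,Q): not NE [P1→B gives 9>5; P2→P gives 5>3]
(C,R): not NE [P1→B gives 8>3; P2→P gives 5>1]
(D,P): not NE [P2→Q gives 8>6]
(D,Q): not NE [P1→B gives 9>3]
(D,R): not NE [P1→B gives 8>1; P2→Q gives 8>1]

NE set: (B,R)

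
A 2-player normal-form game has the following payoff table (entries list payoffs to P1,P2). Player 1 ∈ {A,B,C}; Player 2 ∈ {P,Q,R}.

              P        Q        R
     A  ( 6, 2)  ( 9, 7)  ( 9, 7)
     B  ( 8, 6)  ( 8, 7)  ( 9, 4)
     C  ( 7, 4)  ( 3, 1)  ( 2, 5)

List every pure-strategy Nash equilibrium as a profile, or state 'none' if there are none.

Nash profiles: (A,Q), (A,R)

(A,P): not NE [P1→B gives 8>6; P2→R gives 7>2]
(A,Q): NE
(A,R): NE
(B,P): not NE [P2→Q gives 7>6]
(B,Q): not NE [P1→A gives 9>8]
(B,R): not NE [P2→Q gives 7>4]
(C,P): not NE [P1→B gives 8>7; P2→R gives 5>4]
(C,Q): not NE [P1→A gives 9>3; P2→R gives 5>1]
(C,R): not NE [P1→B gives 9>2]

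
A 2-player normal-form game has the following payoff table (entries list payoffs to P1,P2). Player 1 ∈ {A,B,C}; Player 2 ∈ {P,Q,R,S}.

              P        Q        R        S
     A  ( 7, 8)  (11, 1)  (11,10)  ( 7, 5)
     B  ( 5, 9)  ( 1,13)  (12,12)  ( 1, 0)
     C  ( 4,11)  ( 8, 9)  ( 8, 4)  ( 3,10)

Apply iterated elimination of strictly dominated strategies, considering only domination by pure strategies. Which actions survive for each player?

IESDS → P1:{A,B} P2:{Q,R}

P1 drop C (A beats it: P:7>4 Q:11>8 R:11>8 S:7>3)
P2 drop P (R beats it: A:10>8 B:12>9)
P2 drop S (R beats it: A:10>5 B:12>0)
P1→{A,B} P2→{Q,R}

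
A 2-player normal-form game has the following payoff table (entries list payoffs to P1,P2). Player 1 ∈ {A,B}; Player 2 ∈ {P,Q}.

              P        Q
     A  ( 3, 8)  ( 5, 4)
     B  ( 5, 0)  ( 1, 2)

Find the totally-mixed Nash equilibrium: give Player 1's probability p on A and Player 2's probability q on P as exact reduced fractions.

P1 mixes 1/3 on A; P2 mixes 2/3 on P

P1 indiff ⇒ q·3+(1-q)·5 = q·5+(1-q)·1 ⇒ q(-2) = (1-q)(-4) ⇒ q = 2/3
P2 indiff ⇒ p·8+(1-p)·0 = p·4+(1-p)·2 ⇒ p(4) = (1-p)(2) ⇒ p = 1/3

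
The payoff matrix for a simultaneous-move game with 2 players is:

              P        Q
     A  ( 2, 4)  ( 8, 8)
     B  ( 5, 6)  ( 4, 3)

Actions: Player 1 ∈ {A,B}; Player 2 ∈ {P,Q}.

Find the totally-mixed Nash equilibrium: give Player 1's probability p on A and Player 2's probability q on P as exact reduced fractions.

P1 indiff ⇒ q·2+(1-q)·8 = q·5+(1-q)·4 ⇒ q(-3) = (1-q)(-4) ⇒ q = 4/7
P2 indiff ⇒ p·4+(1-p)·6 = p·8+(1-p)·3 ⇒ p(-4) = (1-p)(-3) ⇒ p = 3/7

(p,q) = (3/7, 4/7)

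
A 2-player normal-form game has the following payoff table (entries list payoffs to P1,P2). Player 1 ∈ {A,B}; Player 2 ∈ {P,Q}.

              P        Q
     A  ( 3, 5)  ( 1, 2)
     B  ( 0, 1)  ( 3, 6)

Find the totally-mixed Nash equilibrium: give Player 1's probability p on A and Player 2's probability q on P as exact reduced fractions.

(p,q) = (5/8, 2/5)

P1 indiff ⇒ q·3+(1-q)·1 = q·0+(1-q)·3 ⇒ q(3) = (1-q)(2) ⇒ q = 2/5
P2 indiff ⇒ p·5+(1-p)·1 = p·2+(1-p)·6 ⇒ p(3) = (1-p)(5) ⇒ p = 5/8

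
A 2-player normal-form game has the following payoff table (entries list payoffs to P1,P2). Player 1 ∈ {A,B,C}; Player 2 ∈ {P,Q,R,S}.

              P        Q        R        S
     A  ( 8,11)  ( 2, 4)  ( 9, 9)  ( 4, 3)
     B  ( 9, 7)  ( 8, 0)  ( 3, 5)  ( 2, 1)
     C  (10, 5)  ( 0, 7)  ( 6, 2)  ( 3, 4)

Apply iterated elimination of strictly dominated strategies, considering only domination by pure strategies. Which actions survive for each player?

Survivors P1:{B,C} P2:{P,Q}

P2 drop R (P beats it: A:11>9 B:7>5 C:5>2)
P2 drop S (P beats it: A:11>3 B:7>1 C:5>4)
P1 drop A (B beats it: P:9>8 Q:8>2)
P1→{B,C} P2→{P,Q}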